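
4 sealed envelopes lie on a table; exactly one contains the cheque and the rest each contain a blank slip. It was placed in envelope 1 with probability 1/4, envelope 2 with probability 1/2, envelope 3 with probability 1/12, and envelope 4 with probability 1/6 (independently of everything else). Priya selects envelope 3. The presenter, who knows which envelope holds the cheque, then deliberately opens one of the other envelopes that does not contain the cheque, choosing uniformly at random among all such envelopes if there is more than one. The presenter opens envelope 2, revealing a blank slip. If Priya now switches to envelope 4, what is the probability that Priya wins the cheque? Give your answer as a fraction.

6/17

Condition on the true location of the cheque.
If it is in envelope 1 (prior 1/4): the presenter has 2 equally likely choices, so probability 1/2; weight (1/4)·(1/2) = 1/8.
If it is in envelope 2 (prior 1/2): the presenter opened envelope 2, so this case is ruled out; weight (1/2)·0 = 0.
If it is in envelope 3 (prior 1/12): the presenter has 3 equally likely choices, so probability 1/3; weight (1/12)·(1/3) = 1/36.
If it is in envelope 4 (prior 1/6): the presenter has 2 equally likely choices, so probability 1/2; weight (1/6)·(1/2) = 1/12.
The weights sum to 17/72.
So P(the cheque in envelope 4 | the presenter opened envelope 2) = (1/12) / (17/72) = 6/17.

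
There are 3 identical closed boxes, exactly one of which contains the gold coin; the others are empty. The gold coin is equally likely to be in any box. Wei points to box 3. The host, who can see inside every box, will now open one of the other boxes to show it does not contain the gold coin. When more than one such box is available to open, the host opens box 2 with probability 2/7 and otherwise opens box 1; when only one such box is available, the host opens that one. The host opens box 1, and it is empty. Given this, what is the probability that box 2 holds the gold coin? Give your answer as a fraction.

7/12

Apply Bayes' rule, conditioning on where the gold coin actually is.
If it is in box 1 (prior 1/3): the host opened box 1, so this case is ruled out; weight (1/3)·0 = 0.
If it is in box 2 (prior 1/3): only box 1 is available, probability 1; weight (1/3)·1 = 1/3.
If it is in box 3 (prior 1/3): box 2 is available but not opened, probability 5/7; weight (1/3)·(5/7) = 5/21.
The weights sum to 4/7.
So P(the gold coin in box 2 | the host opened box 1) = (1/3) / (4/7) = 7/12.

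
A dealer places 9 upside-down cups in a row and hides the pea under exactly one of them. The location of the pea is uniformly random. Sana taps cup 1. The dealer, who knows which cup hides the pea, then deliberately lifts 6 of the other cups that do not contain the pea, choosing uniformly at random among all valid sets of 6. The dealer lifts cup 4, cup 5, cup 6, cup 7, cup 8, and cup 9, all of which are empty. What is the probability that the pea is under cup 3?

4/9

Condition on the true location of the pea.
If it is under cup 1 (prior 1/9): the dealer has 28 equally likely choices, so probability 1/28; weight (1/9)·(1/28) = 1/252.
If it is under either of cups 2 and 3 (prior 1/9 each): the dealer has 7 equally likely choices, so probability 1/7; weight (1/9)·(1/7) = 1/63 each.
If it is under any of cups 4, 5, 6, 7, 8, and 9 (prior 1/9 each): that cup was opened and seen not to hold the prize — ruled out; weight (1/9)·0 = 0 each.
The weights sum to 1/28.
So P(the pea under cup 3 | the dealer opened cup 4, cup 5, cup 6, cup 7, cup 8, and cup 9) = (1/63) / (1/28) = 4/9.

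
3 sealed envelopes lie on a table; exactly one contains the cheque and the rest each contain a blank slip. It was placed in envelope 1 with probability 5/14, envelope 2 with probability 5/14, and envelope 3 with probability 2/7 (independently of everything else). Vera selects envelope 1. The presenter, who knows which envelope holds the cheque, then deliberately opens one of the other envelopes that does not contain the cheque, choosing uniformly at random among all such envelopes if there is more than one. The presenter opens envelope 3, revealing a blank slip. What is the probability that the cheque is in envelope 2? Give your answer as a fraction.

2/3

Apply Bayes' rule, conditioning on where the cheque actually is.
If it is in envelope 1 (prior 5/14): the presenter has 2 equally likely choices, so probability 1/2; weight (5/14)·(1/2) = 5/28.
If it is in envelope 2 (prior 5/14): the presenter has no choice, probability 1; weight (5/14)·1 = 5/14.
If it is in envelope 3 (prior 2/7): the presenter opened envelope 3, so this case is ruled out; weight (2/7)·0 = 0.
The weights sum to 15/28.
So P(the cheque in envelope 2 | the presenter opened envelope 3) = (5/14) / (15/28) = 2/3.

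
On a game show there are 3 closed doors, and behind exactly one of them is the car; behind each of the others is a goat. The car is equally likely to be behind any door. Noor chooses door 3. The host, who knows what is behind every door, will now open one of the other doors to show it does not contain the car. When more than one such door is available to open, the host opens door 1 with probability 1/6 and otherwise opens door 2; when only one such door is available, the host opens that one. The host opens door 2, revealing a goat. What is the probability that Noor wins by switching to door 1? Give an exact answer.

Consider each possible location of the car in turn.
If it is behind door 1 (prior 1/3): only door 2 is available, probability 1; weight (1/3)·1 = 1/3.
If it is behind door 2 (prior 1/3): the host opened door 2, so this case is ruled out; weight (1/3)·0 = 0.
If it is behind door 3 (prior 1/3): door 1 is available but not opened, probability 5/6; weight (1/3)·(5/6) = 5/18.
The weights sum to 11/18.
So P(the car behind door 1 | the host opened door 2) = (1/3) / (11/18) = 6/11.

6/11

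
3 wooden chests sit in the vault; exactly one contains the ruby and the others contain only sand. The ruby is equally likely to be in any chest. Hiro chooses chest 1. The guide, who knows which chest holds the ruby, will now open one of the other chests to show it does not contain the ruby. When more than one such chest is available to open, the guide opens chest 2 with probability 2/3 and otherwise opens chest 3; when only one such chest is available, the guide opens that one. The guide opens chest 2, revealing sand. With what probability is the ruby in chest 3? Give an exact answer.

3/5

Condition on the true location of the ruby.
If it is in chest 1 (prior 1/3): chest 2 is available, opened with probability 2/3; weight (1/3)·(2/3) = 2/9.
If it is in chest 2 (prior 1/3): the guide opened chest 2, so this case is ruled out; weight (1/3)·0 = 0.
If it is in chest 3 (prior 1/3): only chest 2 is available, probability 1; weight (1/3)·1 = 1/3.
The weights sum to 5/9.
So P(the ruby in chest 3 | the guide opened chest 2) = (1/3) / (5/9) = 3/5.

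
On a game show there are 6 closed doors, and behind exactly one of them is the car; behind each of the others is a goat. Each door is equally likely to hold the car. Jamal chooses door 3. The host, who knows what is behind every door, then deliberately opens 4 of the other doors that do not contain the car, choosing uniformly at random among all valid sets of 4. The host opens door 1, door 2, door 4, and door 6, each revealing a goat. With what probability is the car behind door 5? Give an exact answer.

Apply Bayes' rule, conditioning on where the car actually is.
If it is behind any of doors 1, 2, 4, and 6 (prior 1/6 each): that door was opened and seen not to hold the prize — ruled out; weight (1/6)·0 = 0 each.
If it is behind door 3 (prior 1/6): the host has 5 equally likely choices, so probability 1/5; weight (1/6)·(1/5) = 1/30.
If it is behind door 5 (prior 1/6): the host has no choice, probability 1; weight (1/6)·1 = 1/6.
The weights sum to 1/5.
So P(the car behind door 5 | the host opened door 1, door 2, door 4, and door 6) = (1/6) / (1/5) = 5/6.

5/6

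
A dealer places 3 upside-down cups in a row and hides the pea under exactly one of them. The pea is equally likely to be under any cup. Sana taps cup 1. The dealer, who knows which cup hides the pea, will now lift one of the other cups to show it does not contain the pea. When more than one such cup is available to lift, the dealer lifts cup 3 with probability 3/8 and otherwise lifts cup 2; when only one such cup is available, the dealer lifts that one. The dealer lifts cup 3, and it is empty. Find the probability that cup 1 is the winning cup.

Condition on the true location of the pea.
If it is under cup 1 (prior 1/3): cup 3 is available, opened with probability 3/8; weight (1/3)·(3/8) = 1/8.
If it is under cup 2 (prior 1/3): only cup 3 is available, probability 1; weight (1/3)·1 = 1/3.
If it is under cup 3 (prior 1/3): the dealer opened cup 3, so this case is ruled out; weight (1/3)·0 = 0.
The weights sum to 11/24.
So P(the pea under cup 1 | the dealer opened cup 3) = (1/8) / (11/24) = 3/11.

3/11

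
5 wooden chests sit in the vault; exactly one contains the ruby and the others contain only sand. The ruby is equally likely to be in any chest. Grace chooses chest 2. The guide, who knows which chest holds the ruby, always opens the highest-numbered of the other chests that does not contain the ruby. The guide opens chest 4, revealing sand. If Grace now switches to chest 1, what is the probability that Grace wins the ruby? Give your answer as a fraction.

0

Consider each possible location of the ruby in turn.
If it is in any of chests 1, 2, and 3 (prior 1/5 each): the guide would have opened chest 5 instead, probability 0; weight (1/5)·0 = 0 each.
If it is in chest 4 (prior 1/5): the guide opened chest 4, so this case is ruled out; weight (1/5)·0 = 0.
If it is in chest 5 (prior 1/5): chest 4 is the highest-numbered option available, probability 1; weight (1/5)·1 = 1/5.
The weights sum to 1/5.
So P(the ruby in chest 1 | the guide opened chest 4) = 0 / (1/5) = 0.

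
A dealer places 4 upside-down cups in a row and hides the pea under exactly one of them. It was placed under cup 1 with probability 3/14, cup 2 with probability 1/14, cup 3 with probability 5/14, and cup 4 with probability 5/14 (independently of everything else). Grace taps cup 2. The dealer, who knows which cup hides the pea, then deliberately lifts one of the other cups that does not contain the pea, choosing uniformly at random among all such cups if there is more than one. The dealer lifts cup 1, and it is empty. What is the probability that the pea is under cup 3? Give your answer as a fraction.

Apply Bayes' rule, conditioning on where the pea actually is.
If it is under cup 1 (prior 3/14): the dealer opened cup 1, so this case is ruled out; weight (3/14)·0 = 0.
If it is under cup 2 (prior 1/14): the dealer has 3 equally likely choices, so probability 1/3; weight (1/14)·(1/3) = 1/42.
If it is under either of cups 3 and 4 (prior 5/14 each): the dealer has 2 equally likely choices, so probability 1/2; weight (5/14)·(1/2) = 5/28 each.
The weights sum to 8/21.
So P(the pea under cup 3 | the dealer opened cup 1) = (5/28) / (8/21) = 15/32.

15/32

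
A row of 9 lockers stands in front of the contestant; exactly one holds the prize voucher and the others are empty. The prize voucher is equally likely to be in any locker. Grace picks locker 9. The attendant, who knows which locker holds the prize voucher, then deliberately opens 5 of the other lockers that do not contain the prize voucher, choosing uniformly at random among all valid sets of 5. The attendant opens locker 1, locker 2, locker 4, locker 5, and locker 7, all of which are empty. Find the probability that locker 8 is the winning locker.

Condition on the true location of the prize voucher.
If it is in any of lockers 1, 2, 4, 5, and 7 (prior 1/9 each): that locker was opened and seen not to hold the prize — ruled out; weight (1/9)·0 = 0 each.
If it is in any of lockers 3, 6, and 8 (prior 1/9 each): the attendant has 21 equally likely choices, so probability 1/21; weight (1/9)·(1/21) = 1/189 each.
If it is in locker 9 (prior 1/9): the attendant has 56 equally likely choices, so probability 1/56; weight (1/9)·(1/56) = 1/504.
The weights sum to 1/56.
So P(the prize voucher in locker 8 | the attendant opened locker 1, locker 2, locker 4, locker 5, and locker 7) = (1/189) / (1/56) = 8/27.

8/27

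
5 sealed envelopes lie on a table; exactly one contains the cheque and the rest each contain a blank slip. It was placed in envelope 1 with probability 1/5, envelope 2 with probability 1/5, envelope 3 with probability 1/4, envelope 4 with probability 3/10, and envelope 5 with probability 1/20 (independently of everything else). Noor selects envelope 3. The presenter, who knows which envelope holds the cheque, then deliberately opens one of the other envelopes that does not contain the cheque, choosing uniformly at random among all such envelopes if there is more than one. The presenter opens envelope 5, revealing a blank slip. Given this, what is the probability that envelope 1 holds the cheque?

16/71

Condition on the true location of the cheque.
If it is in either of envelopes 1 and 2 (prior 1/5 each): the presenter has 3 equally likely choices, so probability 1/3; weight (1/5)·(1/3) = 1/15 each.
If it is in envelope 3 (prior 1/4): the presenter has 4 equally likely choices, so probability 1/4; weight (1/4)·(1/4) = 1/16.
If it is in envelope 4 (prior 3/10): the presenter has 3 equally likely choices, so probability 1/3; weight (3/10)·(1/3) = 1/10.
If it is in envelope 5 (prior 1/20): the presenter opened envelope 5, so this case is ruled out; weight (1/20)·0 = 0.
The weights sum to 71/240.
So P(the cheque in envelope 1 | the presenter opened envelope 5) = (1/15) / (71/240) = 16/71.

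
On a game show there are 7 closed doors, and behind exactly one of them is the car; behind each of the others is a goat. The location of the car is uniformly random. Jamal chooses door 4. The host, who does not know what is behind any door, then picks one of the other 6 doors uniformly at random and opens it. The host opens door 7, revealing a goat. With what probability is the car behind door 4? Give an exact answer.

Consider each possible location of the car in turn.
If it is behind any of doors 1, 2, 3, 4, 5, and 6 (prior 1/7 each): the host picks door 7 with probability 1/6 regardless, and it is not the prize; weight (1/7)·(1/6) = 1/42 each.
If it is behind door 7 (prior 1/7): the host opened door 7, so this case is ruled out; weight (1/7)·0 = 0.
The weights sum to 1/7.
So P(the car behind door 4 | the host opened door 7) = (1/42) / (1/7) = 1/6.

1/6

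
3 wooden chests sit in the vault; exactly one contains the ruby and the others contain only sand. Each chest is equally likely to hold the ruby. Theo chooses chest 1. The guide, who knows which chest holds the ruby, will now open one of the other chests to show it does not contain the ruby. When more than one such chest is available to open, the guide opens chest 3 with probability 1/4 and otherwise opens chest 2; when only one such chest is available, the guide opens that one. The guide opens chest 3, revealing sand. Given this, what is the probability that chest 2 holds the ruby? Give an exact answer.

4/5

Apply Bayes' rule, conditioning on where the ruby actually is.
If it is in chest 1 (prior 1/3): chest 3 is available, opened with probability 1/4; weight (1/3)·(1/4) = 1/12.
If it is in chest 2 (prior 1/3): only chest 3 is available, probability 1; weight (1/3)·1 = 1/3.
If it is in chest 3 (prior 1/3): the guide opened chest 3, so this case is ruled out; weight (1/3)·0 = 0.
The weights sum to 5/12.
So P(the ruby in chest 2 | the guide opened chest 3) = (1/3) / (5/12) = 4/5.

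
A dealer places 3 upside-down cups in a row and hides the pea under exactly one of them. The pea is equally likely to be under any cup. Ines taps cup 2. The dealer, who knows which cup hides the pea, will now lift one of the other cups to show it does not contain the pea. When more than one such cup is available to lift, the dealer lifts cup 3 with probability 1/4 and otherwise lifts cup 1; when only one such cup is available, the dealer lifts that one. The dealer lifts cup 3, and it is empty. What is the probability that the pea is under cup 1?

4/5

Apply Bayes' rule, conditioning on where the pea actually is.
If it is under cup 1 (prior 1/3): only cup 3 is available, probability 1; weight (1/3)·1 = 1/3.
If it is under cup 2 (prior 1/3): cup 3 is available, opened with probability 1/4; weight (1/3)·(1/4) = 1/12.
If it is under cup 3 (prior 1/3): the dealer opened cup 3, so this case is ruled out; weight (1/3)·0 = 0.
The weights sum to 5/12.
So P(the pea under cup 1 | the dealer opened cup 3) = (1/3) / (5/12) = 4/5.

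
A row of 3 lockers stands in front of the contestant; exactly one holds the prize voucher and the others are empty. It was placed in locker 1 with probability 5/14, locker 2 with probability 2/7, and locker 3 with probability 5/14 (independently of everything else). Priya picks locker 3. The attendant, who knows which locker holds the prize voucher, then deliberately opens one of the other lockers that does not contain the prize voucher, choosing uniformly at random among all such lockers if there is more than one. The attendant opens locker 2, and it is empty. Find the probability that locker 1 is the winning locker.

Condition on the true location of the prize voucher.
If it is in locker 1 (prior 5/14): the attendant has no choice, probability 1; weight (5/14)·1 = 5/14.
If it is in locker 2 (prior 2/7): the attendant opened locker 2, so this case is ruled out; weight (2/7)·0 = 0.
If it is in locker 3 (prior 5/14): the attendant has 2 equally likely choices, so probability 1/2; weight (5/14)·(1/2) = 5/28.
The weights sum to 15/28.
So P(the prize voucher in locker 1 | the attendant opened locker 2) = (5/14) / (15/28) = 2/3.

2/3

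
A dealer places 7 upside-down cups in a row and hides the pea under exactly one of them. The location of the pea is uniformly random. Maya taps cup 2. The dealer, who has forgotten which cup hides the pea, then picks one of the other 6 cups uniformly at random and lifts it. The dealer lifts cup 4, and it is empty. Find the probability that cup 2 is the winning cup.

1/6

Consider each possible location of the pea in turn.
If it is under any of cups 1, 2, 3, 5, 6, and 7 (prior 1/7 each): the dealer picks cup 4 with probability 1/6 regardless, and it is not the prize; weight (1/7)·(1/6) = 1/42 each.
If it is under cup 4 (prior 1/7): the dealer opened cup 4, so this case is ruled out; weight (1/7)·0 = 0.
The weights sum to 1/7.
So P(the pea under cup 2 | the dealer opened cup 4) = (1/42) / (1/7) = 1/6.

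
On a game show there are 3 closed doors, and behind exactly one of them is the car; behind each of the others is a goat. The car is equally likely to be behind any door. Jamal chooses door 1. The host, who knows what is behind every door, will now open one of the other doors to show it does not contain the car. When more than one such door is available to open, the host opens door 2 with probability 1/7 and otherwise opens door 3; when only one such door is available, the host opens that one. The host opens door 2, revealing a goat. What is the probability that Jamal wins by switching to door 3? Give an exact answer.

Consider each possible location of the car in turn.
If it is behind door 1 (prior 1/3): door 2 is available, opened with probability 1/7; weight (1/3)·(1/7) = 1/21.
If it is behind door 2 (prior 1/3): the host opened door 2, so this case is ruled out; weight (1/3)·0 = 0.
If it is behind door 3 (prior 1/3): only door 2 is available, probability 1; weight (1/3)·1 = 1/3.
The weights sum to 8/21.
So P(the car behind door 3 | the host opened door 2) = (1/3) / (8/21) = 7/8.

7/8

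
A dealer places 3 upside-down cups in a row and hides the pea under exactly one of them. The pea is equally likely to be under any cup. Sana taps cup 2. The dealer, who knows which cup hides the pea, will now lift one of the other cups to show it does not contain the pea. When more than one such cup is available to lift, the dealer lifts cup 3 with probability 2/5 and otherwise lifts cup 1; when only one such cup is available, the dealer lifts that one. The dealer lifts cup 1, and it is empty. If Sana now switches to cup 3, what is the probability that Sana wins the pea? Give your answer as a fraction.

5/8

Apply Bayes' rule, conditioning on where the pea actually is.
If it is under cup 1 (prior 1/3): the dealer opened cup 1, so this case is ruled out; weight (1/3)·0 = 0.
If it is under cup 2 (prior 1/3): cup 3 is available but not opened, probability 3/5; weight (1/3)·(3/5) = 1/5.
If it is under cup 3 (prior 1/3): only cup 1 is available, probability 1; weight (1/3)·1 = 1/3.
The weights sum to 8/15.
So P(the pea under cup 3 | the dealer opened cup 1) = (1/3) / (8/15) = 5/8.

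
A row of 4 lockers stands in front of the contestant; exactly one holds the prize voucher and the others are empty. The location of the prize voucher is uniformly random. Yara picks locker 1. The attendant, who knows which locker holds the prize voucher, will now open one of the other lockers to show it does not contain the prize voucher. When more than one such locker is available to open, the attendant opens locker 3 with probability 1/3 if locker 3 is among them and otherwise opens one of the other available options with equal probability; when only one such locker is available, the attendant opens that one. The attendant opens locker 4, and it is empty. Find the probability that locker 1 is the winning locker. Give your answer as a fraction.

2/9

Condition on the true location of the prize voucher.
If it is in locker 1 (prior 1/4): locker 3 is available but not opened; locker 4 gets probability (1 − 1/3)/2 = 1/3; weight (1/4)·(1/3) = 1/12.
If it is in locker 2 (prior 1/4): locker 3 is available but not opened, probability 2/3; weight (1/4)·(2/3) = 1/6.
If it is in locker 3 (prior 1/4): locker 3 holds the prize so is unavailable; the attendant chooses uniformly among the 2 others, probability 1/2; weight (1/4)·(1/2) = 1/8.
If it is in locker 4 (prior 1/4): the attendant opened locker 4, so this case is ruled out; weight (1/4)·0 = 0.
The weights sum to 3/8.
So P(the prize voucher in locker 1 | the attendant opened locker 4) = (1/12) / (3/8) = 2/9.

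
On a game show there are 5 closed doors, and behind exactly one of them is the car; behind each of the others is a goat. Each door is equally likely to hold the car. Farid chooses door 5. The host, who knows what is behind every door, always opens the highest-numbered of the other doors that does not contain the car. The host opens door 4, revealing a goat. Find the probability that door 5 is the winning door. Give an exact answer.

1/4

Condition on the true location of the car.
If it is behind any of doors 1, 2, 3, and 5 (prior 1/5 each): door 4 is the highest-numbered option available, probability 1; weight (1/5)·1 = 1/5 each.
If it is behind door 4 (prior 1/5): the host opened door 4, so this case is ruled out; weight (1/5)·0 = 0.
The weights sum to 4/5.
So P(the car behind door 5 | the host opened door 4) = (1/5) / (4/5) = 1/4.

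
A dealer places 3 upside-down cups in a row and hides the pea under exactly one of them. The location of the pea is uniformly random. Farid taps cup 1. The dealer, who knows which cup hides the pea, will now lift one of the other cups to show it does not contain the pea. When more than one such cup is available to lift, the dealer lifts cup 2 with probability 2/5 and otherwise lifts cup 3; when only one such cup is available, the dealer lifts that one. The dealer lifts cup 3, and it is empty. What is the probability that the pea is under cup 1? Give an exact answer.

Apply Bayes' rule, conditioning on where the pea actually is.
If it is under cup 1 (prior 1/3): cup 2 is available but not opened, probability 3/5; weight (1/3)·(3/5) = 1/5.
If it is under cup 2 (prior 1/3): only cup 3 is available, probability 1; weight (1/3)·1 = 1/3.
If it is under cup 3 (prior 1/3): the dealer opened cup 3, so this case is ruled out; weight (1/3)·0 = 0.
The weights sum to 8/15.
So P(the pea under cup 1 | the dealer opened cup 3) = (1/5) / (8/15) = 3/8.

3/8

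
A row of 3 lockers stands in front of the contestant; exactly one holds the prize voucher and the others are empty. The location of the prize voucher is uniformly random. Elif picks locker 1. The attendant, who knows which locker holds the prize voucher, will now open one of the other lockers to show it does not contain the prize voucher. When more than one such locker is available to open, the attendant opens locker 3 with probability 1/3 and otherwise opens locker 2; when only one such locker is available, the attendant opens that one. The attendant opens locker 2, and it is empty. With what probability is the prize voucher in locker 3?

Condition on the true location of the prize voucher.
If it is in locker 1 (prior 1/3): locker 3 is available but not opened, probability 2/3; weight (1/3)·(2/3) = 2/9.
If it is in locker 2 (prior 1/3): the attendant opened locker 2, so this case is ruled out; weight (1/3)·0 = 0.
If it is in locker 3 (prior 1/3): only locker 2 is available, probability 1; weight (1/3)·1 = 1/3.
The weights sum to 5/9.
So P(the prize voucher in locker 3 | the attendant opened locker 2) = (1/3) / (5/9) = 3/5.

3/5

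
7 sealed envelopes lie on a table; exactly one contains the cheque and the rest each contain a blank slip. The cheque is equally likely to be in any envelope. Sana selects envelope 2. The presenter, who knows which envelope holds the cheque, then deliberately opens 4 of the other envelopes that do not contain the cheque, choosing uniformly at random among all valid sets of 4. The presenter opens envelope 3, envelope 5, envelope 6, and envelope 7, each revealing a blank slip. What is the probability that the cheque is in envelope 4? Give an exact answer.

Apply Bayes' rule, conditioning on where the cheque actually is.
If it is in either of envelopes 1 and 4 (prior 1/7 each): the presenter has 5 equally likely choices, so probability 1/5; weight (1/7)·(1/5) = 1/35 each.
If it is in envelope 2 (prior 1/7): the presenter has 15 equally likely choices, so probability 1/15; weight (1/7)·(1/15) = 1/105.
If it is in any of envelopes 3, 5, 6, and 7 (prior 1/7 each): that envelope was opened and seen not to hold the prize — ruled out; weight (1/7)·0 = 0 each.
The weights sum to 1/15.
So P(the cheque in envelope 4 | the presenter opened envelope 3, envelope 5, envelope 6, and envelope 7) = (1/35) / (1/15) = 3/7.

3/7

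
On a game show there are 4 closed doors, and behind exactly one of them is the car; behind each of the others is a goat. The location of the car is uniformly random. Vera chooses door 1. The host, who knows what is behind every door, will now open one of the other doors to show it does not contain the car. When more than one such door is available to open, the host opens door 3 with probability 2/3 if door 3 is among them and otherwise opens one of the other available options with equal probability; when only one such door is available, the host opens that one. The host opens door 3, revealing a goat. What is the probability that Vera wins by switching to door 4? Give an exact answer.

1/3

Consider each possible location of the car in turn.
If it is behind any of doors 1, 2, and 4 (prior 1/4 each): door 3 is available, opened with probability 2/3; weight (1/4)·(2/3) = 1/6 each.
If it is behind door 3 (prior 1/4): the host opened door 3, so this case is ruled out; weight (1/4)·0 = 0.
The weights sum to 1/2.
So P(the car behind door 4 | the host opened door 3) = (1/6) / (1/2) = 1/3.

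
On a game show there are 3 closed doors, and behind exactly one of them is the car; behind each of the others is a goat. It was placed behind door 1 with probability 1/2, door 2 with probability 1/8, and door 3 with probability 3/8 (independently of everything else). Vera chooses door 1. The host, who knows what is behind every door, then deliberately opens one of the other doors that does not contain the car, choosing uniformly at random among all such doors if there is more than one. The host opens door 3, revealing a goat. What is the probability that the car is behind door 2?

Condition on the true location of the car.
If it is behind door 1 (prior 1/2): the host has 2 equally likely choices, so probability 1/2; weight (1/2)·(1/2) = 1/4.
If it is behind door 2 (prior 1/8): the host has no choice, probability 1; weight (1/8)·1 = 1/8.
If it is behind door 3 (prior 3/8): the host opened door 3, so this case is ruled out; weight (3/8)·0 = 0.
The weights sum to 3/8.
So P(the car behind door 2 | the host opened door 3) = (1/8) / (3/8) = 1/3.

1/3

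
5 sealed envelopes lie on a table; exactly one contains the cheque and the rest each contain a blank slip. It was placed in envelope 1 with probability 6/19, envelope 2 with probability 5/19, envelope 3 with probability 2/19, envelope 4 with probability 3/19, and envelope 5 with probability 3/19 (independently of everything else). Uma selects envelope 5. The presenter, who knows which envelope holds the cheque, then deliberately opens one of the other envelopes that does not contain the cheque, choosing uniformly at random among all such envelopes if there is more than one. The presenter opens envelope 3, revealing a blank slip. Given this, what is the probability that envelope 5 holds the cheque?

9/65

Apply Bayes' rule, conditioning on where the cheque actually is.
If it is in envelope 1 (prior 6/19): the presenter has 3 equally likely choices, so probability 1/3; weight (6/19)·(1/3) = 2/19.
If it is in envelope 2 (prior 5/19): the presenter has 3 equally likely choices, so probability 1/3; weight (5/19)·(1/3) = 5/57.
If it is in envelope 3 (prior 2/19): the presenter opened envelope 3, so this case is ruled out; weight (2/19)·0 = 0.
If it is in envelope 4 (prior 3/19): the presenter has 3 equally likely choices, so probability 1/3; weight (3/19)·(1/3) = 1/19.
If it is in envelope 5 (prior 3/19): the presenter has 4 equally likely choices, so probability 1/4; weight (3/19)·(1/4) = 3/76.
The weights sum to 65/228.
So P(the cheque in envelope 5 | the presenter opened envelope 3) = (3/76) / (65/228) = 9/65.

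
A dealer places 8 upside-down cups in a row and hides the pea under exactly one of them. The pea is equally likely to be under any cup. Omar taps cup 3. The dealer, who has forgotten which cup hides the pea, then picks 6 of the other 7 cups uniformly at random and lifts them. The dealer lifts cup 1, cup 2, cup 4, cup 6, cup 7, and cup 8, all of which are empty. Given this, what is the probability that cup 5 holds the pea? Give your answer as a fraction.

1/2

Consider each possible location of the pea in turn.
If it is under any of cups 1, 2, 4, 6, 7, and 8 (prior 1/8 each): that cup was opened and seen not to hold the prize — ruled out; weight (1/8)·0 = 0 each.
If it is under either of cups 3 and 5 (prior 1/8 each): the dealer picks exactly this set with probability 1/7 regardless, and none is the prize; weight (1/8)·(1/7) = 1/56 each.
The weights sum to 1/28.
So P(the pea under cup 5 | the dealer opened cup 1, cup 2, cup 4, cup 6, cup 7, and cup 8) = (1/56) / (1/28) = 1/2.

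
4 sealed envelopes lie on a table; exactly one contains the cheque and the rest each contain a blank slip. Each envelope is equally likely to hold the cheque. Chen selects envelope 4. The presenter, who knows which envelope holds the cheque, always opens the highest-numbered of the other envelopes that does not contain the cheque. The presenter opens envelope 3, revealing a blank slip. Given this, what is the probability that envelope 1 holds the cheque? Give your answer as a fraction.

1/3

Apply Bayes' rule, conditioning on where the cheque actually is.
If it is in any of envelopes 1, 2, and 4 (prior 1/4 each): envelope 3 is the highest-numbered option available, probability 1; weight (1/4)·1 = 1/4 each.
If it is in envelope 3 (prior 1/4): the presenter opened envelope 3, so this case is ruled out; weight (1/4)·0 = 0.
The weights sum to 3/4.
So P(the cheque in envelope 1 | the presenter opened envelope 3) = (1/4) / (3/4) = 1/3.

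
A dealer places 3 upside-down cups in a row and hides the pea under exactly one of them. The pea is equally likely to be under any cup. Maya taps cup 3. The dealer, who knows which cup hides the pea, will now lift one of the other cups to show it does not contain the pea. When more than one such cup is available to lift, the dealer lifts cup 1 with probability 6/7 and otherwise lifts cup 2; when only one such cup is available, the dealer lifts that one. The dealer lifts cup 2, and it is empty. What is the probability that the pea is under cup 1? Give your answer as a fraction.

Consider each possible location of the pea in turn.
If it is under cup 1 (prior 1/3): only cup 2 is available, probability 1; weight (1/3)·1 = 1/3.
If it is under cup 2 (prior 1/3): the dealer opened cup 2, so this case is ruled out; weight (1/3)·0 = 0.
If it is under cup 3 (prior 1/3): cup 1 is available but not opened, probability 1/7; weight (1/3)·(1/7) = 1/21.
The weights sum to 8/21.
So P(the pea under cup 1 | the dealer opened cup 2) = (1/3) / (8/21) = 7/8.

7/8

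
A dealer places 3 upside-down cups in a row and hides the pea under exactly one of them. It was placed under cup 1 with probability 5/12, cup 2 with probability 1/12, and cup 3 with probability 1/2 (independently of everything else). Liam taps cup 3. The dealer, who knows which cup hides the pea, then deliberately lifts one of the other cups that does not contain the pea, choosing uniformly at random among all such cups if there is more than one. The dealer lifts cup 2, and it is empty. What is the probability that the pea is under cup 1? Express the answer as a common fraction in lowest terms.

Consider each possible location of the pea in turn.
If it is under cup 1 (prior 5/12): the dealer has no choice, probability 1; weight (5/12)·1 = 5/12.
If it is under cup 2 (prior 1/12): the dealer opened cup 2, so this case is ruled out; weight (1/12)·0 = 0.
If it is under cup 3 (prior 1/2): the dealer has 2 equally likely choices, so probability 1/2; weight (1/2)·(1/2) = 1/4.
The weights sum to 2/3.
So P(the pea under cup 1 | the dealer opened cup 2) = (5/12) / (2/3) = 5/8.

5/8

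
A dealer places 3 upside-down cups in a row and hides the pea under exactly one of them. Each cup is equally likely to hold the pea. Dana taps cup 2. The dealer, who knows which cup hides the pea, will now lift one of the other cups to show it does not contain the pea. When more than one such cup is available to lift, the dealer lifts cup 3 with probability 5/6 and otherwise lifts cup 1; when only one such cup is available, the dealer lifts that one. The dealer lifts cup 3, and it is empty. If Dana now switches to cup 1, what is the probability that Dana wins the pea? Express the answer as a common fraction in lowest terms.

Consider each possible location of the pea in turn.
If it is under cup 1 (prior 1/3): only cup 3 is available, probability 1; weight (1/3)·1 = 1/3.
If it is under cup 2 (prior 1/3): cup 3 is available, opened with probability 5/6; weight (1/3)·(5/6) = 5/18.
If it is under cup 3 (prior 1/3): the dealer opened cup 3, so this case is ruled out; weight (1/3)·0 = 0.
The weights sum to 11/18.
So P(the pea under cup 1 | the dealer opened cup 3) = (1/3) / (11/18) = 6/11.

6/11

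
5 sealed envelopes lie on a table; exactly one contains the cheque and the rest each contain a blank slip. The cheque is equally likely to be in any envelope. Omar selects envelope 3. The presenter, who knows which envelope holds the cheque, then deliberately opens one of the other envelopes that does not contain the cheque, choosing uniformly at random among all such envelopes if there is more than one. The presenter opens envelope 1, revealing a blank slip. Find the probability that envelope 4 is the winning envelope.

4/15

Apply Bayes' rule, conditioning on where the cheque actually is.
If it is in envelope 1 (prior 1/5): the presenter opened envelope 1, so this case is ruled out; weight (1/5)·0 = 0.
If it is in any of envelopes 2, 4, and 5 (prior 1/5 each): the presenter has 3 equally likely choices, so probability 1/3; weight (1/5)·(1/3) = 1/15 each.
If it is in envelope 3 (prior 1/5): the presenter has 4 equally likely choices, so probability 1/4; weight (1/5)·(1/4) = 1/20.
The weights sum to 1/4.
So P(the cheque in envelope 4 | the presenter opened envelope 1) = (1/15) / (1/4) = 4/15.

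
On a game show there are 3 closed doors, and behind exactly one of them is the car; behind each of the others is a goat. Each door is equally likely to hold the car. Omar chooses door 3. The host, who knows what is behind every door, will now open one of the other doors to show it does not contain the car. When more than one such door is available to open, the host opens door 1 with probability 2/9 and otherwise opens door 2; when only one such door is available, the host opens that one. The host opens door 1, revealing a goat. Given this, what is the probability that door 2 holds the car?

Apply Bayes' rule, conditioning on where the car actually is.
If it is behind door 1 (prior 1/3): the host opened door 1, so this case is ruled out; weight (1/3)·0 = 0.
If it is behind door 2 (prior 1/3): only door 1 is available, probability 1; weight (1/3)·1 = 1/3.
If it is behind door 3 (prior 1/3): door 1 is available, opened with probability 2/9; weight (1/3)·(2/9) = 2/27.
The weights sum to 11/27.
So P(the car behind door 2 | the host opened door 1) = (1/3) / (11/27) = 9/11.

9/11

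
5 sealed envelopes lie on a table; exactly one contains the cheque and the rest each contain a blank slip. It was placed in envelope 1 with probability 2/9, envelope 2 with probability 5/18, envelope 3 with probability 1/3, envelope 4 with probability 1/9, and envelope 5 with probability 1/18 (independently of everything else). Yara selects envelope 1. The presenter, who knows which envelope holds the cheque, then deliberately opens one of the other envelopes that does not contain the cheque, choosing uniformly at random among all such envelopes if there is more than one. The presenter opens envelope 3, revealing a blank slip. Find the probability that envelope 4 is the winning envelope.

2/11

Condition on the true location of the cheque.
If it is in envelope 1 (prior 2/9): the presenter has 4 equally likely choices, so probability 1/4; weight (2/9)·(1/4) = 1/18.
If it is in envelope 2 (prior 5/18): the presenter has 3 equally likely choices, so probability 1/3; weight (5/18)·(1/3) = 5/54.
If it is in envelope 3 (prior 1/3): the presenter opened envelope 3, so this case is ruled out; weight (1/3)·0 = 0.
If it is in envelope 4 (prior 1/9): the presenter has 3 equally likely choices, so probability 1/3; weight (1/9)·(1/3) = 1/27.
If it is in envelope 5 (prior 1/18): the presenter has 3 equally likely choices, so probability 1/3; weight (1/18)·(1/3) = 1/54.
The weights sum to 11/54.
So P(the cheque in envelope 4 | the presenter opened envelope 3) = (1/27) / (11/54) = 2/11.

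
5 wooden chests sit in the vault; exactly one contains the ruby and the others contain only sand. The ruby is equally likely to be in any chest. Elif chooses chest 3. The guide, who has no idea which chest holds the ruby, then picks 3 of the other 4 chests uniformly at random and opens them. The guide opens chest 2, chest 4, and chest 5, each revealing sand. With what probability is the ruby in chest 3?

1/2

Apply Bayes' rule, conditioning on where the ruby actually is.
If it is in either of chests 1 and 3 (prior 1/5 each): the guide picks exactly this set with probability 1/4 regardless, and none is the prize; weight (1/5)·(1/4) = 1/20 each.
If it is in any of chests 2, 4, and 5 (prior 1/5 each): that chest was opened and seen not to hold the prize — ruled out; weight (1/5)·0 = 0 each.
The weights sum to 1/10.
So P(the ruby in chest 3 | the guide opened chest 2, chest 4, and chest 5) = (1/20) / (1/10) = 1/2.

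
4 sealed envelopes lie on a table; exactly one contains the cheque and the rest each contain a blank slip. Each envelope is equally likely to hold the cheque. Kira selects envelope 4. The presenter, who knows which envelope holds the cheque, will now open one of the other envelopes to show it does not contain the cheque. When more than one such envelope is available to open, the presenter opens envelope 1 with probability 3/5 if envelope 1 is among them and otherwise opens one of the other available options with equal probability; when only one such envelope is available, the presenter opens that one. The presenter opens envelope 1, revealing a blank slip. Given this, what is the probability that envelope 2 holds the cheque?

1/3

Condition on the true location of the cheque.
If it is in envelope 1 (prior 1/4): the presenter opened envelope 1, so this case is ruled out; weight (1/4)·0 = 0.
If it is in any of envelopes 2, 3, and 4 (prior 1/4 each): envelope 1 is available, opened with probability 3/5; weight (1/4)·(3/5) = 3/20 each.
The weights sum to 9/20.
So P(the cheque in envelope 2 | the presenter opened envelope 1) = (3/20) / (9/20) = 1/3.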